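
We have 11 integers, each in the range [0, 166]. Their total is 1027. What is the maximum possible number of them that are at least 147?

6

If k of the values are ≥ 147, the total is ≥ 147k + 0(11 − k).
Setting 147k + 0(11 − k) ≤ 1027 gives 147k ≤ 1027, so k ≤ 6.
k = 6 is achieved by 6 values at 147 and 5 at 0, total 882; add 145 to one value (staying below 147) to reach 1027.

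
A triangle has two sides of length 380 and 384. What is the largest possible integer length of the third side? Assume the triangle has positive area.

763

The third side must be less than 380 + 384 = 764.
The largest integer below 764 is 763.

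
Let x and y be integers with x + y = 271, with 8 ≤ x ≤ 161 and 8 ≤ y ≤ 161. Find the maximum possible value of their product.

xy = x(271 − x) is maximized when x is as near 271/2 as the bounds allow.
Taking x = 135 and y = 136 (both in [8, 161]) gives xy = 18360.

18360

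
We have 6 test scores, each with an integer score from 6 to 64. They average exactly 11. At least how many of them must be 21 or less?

5

The total is 6 × 11 = 66.
Let j be the number exceeding 21. Then the total is ≥ 22·j + 6·(6 − j) = 36 + 16j.
So 16j ≤ 30 and j ≤ 1; hence at least 6 − 1 = 5 are ≤ 21.
Exactly 5 works: 5 values at 6 and 1 at 22 total 52; raise one of the low values by 14 (still ≤ 21) to hit 66.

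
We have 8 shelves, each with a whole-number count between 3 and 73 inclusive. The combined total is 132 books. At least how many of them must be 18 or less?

Let j be the number exceeding 18. Then the total is ≥ 19·j + 3·(8 − j) = 24 + 16j.
So 16j ≤ 108 and j ≤ 6; hence at least 8 − 6 = 2 are ≤ 18.
Exactly 2 works: 2 values at 3 and 6 at 19 total 120; raise one of the low values by 12 (still ≤ 18) to hit 132.

2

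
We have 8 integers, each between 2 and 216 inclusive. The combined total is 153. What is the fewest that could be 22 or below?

2

Let j be the number exceeding 22. Then the total is ≥ 23·j + 2·(8 − j) = 16 + 21j.
So 21j ≤ 137 and j ≤ 6; hence at least 8 − 6 = 2 are ≤ 22.
Exactly 2 works: 2 values at 2 and 6 at 23 total 142; raise one of the low values by 11 (still ≤ 22) to hit 153.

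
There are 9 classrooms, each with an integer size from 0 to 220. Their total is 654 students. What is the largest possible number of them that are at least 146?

4

Suppose k of them are at least 146. Those contribute at least 146 each and the other 9 − k at least 0 each.
So the total is at least 146k + 0(9 − k) = 0 + 146k. This must be ≤ 654, giving k ≤ 4.
k = 4 is achieved by 4 values at 146 and 5 at 0, total 584; add 70 to one value (staying below 146) to reach 654.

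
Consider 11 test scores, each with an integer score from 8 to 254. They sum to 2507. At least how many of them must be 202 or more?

6

Each value short of 202 is at most 201, costing at least 254 − 201 = 53 against the maximum total of 2794.
We can afford to lose at most 2794 − 2507 = 287, so at most ⌊287/53⌋ = 5 fall short, and at least 6 are ≥ 202.
Exactly 6 works: 6 values at 254 and 5 at 201 total 2529; lower one of the high values by 22 (still ≥ 202) to hit 2507.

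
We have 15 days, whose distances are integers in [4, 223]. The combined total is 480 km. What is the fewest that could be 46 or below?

Let j be the number exceeding 46. Then the total is ≥ 47·j + 4·(15 − j) = 60 + 43j.
So 43j ≤ 420 and j ≤ 9; hence at least 15 − 9 = 6 are ≤ 46.
Exactly 6 works: 6 values at 4 and 9 at 47 total 447; raise one of the low values by 33 (still ≤ 46) to hit 480.

6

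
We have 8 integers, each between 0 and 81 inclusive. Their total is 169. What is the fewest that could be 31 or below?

Each value above 31 is at least 32, contributing at least 32 − 0 = 32 above the floor 0.
The sum exceeds the floor total 0 by 169, so at most ⌊169/32⌋ = 5 exceed 31, and at least 3 are ≤ 31.
Exactly 3 works: 3 values at 0 and 5 at 32 total 160; raise one of the low values by 9 (still ≤ 31) to hit 169.

3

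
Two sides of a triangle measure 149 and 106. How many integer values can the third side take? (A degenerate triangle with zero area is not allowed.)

The triangle inequality gives |149 − 106| < c < 149 + 106, i.e. 43 < c < 255.
So c can be any integer from 44 to 254: 211 values.

211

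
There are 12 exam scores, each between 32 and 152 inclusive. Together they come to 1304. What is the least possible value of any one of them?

32

Minimizing one value means maximizing the remaining 11.
The other 11 can take up 11 × 152 = 1672 ≥ 1304 − 32, so one score can sit at its floor of 32.
Achievable: one at 32 and the other 11 totalling 1272, which fits since 11 × 32 ≤ 1272 ≤ 11 × 152.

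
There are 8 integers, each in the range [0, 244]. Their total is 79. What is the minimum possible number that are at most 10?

Each value above 10 is at least 11, contributing at least 11 − 0 = 11 above the floor 0.
The sum exceeds the floor total 0 by 79, so at most ⌊79/11⌋ = 7 exceed 10, and at least 1 are ≤ 10.
Exactly 1 works: 1 value at 0 and 7 at 11 total 77; raise one of the low values by 2 (still ≤ 10) to hit 79.

1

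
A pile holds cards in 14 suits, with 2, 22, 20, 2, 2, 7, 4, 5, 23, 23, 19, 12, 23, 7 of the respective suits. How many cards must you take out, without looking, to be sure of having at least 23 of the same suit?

169

In the worst case you take as many as possible of each suit without reaching 23: 2 + 22 + 20 + 2 + 2 + 7 + 4 + 5 + 22 + 22 + 19 + 12 + 22 + 7 = 168.
The next one must give 23 of some suit, so 168 + 1 = 169.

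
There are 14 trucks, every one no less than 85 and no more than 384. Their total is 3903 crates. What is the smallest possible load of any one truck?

Minimizing one value means maximizing the remaining 13.
The other 13 can take up 13 × 384 = 4992 ≥ 3903 − 85, so one truck can sit at its floor of 85.
Achievable: one at 85 and the other 13 totalling 3818, which fits since 13 × 85 ≤ 3818 ≤ 13 × 384.

85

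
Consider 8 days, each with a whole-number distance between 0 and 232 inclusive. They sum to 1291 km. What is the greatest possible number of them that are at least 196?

6

If k of the values are ≥ 196, the total is ≥ 196k + 0(8 − k).
Setting 196k + 0(8 − k) ≤ 1291 gives 196k ≤ 1291, so k ≤ 6.
k = 6 is achieved by 6 values at 196 and 2 at 0, total 1176; add 115 to one value (staying below 196) to reach 1291.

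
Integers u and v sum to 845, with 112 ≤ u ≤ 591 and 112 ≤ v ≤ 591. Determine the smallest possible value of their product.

Since u + v is fixed, pushing one of them to its bound minimizes the product.
At the endpoint u = 254, v = 845 − 254 = 591, so uv = 254 × 591 = 150114.

150114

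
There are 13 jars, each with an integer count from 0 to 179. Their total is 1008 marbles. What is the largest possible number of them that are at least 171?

5

If k of the values are ≥ 171, the total is ≥ 171k + 0(13 − k).
Setting 171k + 0(13 − k) ≤ 1008 gives 171k ≤ 1008, so k ≤ 5.
k = 5 is achieved by 5 values at 171 and 8 at 0, total 855; add 153 to one value (staying below 171) to reach 1008.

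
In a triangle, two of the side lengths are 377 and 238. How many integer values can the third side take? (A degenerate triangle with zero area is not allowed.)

475

The triangle inequality gives |377 − 238| < c < 377 + 238, i.e. 139 < c < 615.
So c can be any integer from 140 to 614: 475 values.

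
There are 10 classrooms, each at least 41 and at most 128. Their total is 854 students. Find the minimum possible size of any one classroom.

Minimizing one value means maximizing the remaining 9.
The other 9 can take up 9 × 128 = 1152 ≥ 854 − 41, so one classroom can sit at its floor of 41.
Achievable: one at 41 and the other 9 totalling 813, which fits since 9 × 41 ≤ 813 ≤ 9 × 128.

41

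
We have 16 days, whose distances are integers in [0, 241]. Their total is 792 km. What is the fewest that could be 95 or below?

If only k of them are at most 95, the other 16 − k are at least 96, so the total is at least (16 − k)·96 + k·0.
This is ≤ 792, so (16 − k)·96 + 0k ≤ 792, which gives k ≥ 8.
Exactly 8 works: 8 values at 0 and 8 at 96 total 768; raise one of the low values by 24 (still ≤ 95) to hit 792.

8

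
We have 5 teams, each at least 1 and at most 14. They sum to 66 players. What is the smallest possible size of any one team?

Minimizing one value means maximizing the remaining 4.
The other 4 contribute at most 4 × 14 = 56, leaving at least 66 − 56 = 10.
Since 10 ≥ 1, this is achievable: one at 10 and 4 at 14.

10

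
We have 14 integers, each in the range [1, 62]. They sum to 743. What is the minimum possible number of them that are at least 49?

Suppose at most 14 − j of them reach 49; then j values are ≤ 48 and the rest ≤ 62.
The total is then ≤ 48·j + 62·(14 − j) = 868 − 14j. For this to be ≥ 743 we need j ≤ 8, so at least 14 − 8 = 6 must reach 49.
Exactly 6 works: 6 values at 62 and 8 at 48 total 756; lower one of the high values by 13 (still ≥ 49) to hit 743.

6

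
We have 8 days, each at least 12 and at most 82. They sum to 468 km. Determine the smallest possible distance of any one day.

Minimizing one value means maximizing the remaining 7.
The other 7 can take up 7 × 82 = 574 ≥ 468 − 12, so one day can sit at its floor of 12.
Achievable: one at 12 and the other 7 totalling 456, which fits since 7 × 12 ≤ 456 ≤ 7 × 82.

12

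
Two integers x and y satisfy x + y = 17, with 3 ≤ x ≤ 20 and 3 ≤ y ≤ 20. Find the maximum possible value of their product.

72

For a fixed sum, the product xy is largest when x and y are as close as possible.
Taking x = 8 and y = 9 (both in [3, 20]) gives xy = 72.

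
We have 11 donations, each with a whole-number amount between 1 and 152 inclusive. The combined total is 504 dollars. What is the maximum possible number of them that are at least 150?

3

Suppose k of them are at least 150. Those contribute at least 150 each and the other 11 − k at least 1 each.
So the total is at least 150k + 1(11 − k) = 11 + 149k. This must be ≤ 504, giving k ≤ 3.
k = 3 is achieved by 3 values at 150 and 8 at 1, total 458; add 46 to one value (staying below 150) to reach 504.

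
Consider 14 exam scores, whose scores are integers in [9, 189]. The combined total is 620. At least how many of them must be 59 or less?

5

Let j be the number exceeding 59. Then the total is ≥ 60·j + 9·(14 − j) = 126 + 51j.
So 51j ≤ 494 and j ≤ 9; hence at least 14 − 9 = 5 are ≤ 59.
Exactly 5 works: 5 values at 9 and 9 at 60 total 585; raise one of the low values by 35 (still ≤ 59) to hit 620.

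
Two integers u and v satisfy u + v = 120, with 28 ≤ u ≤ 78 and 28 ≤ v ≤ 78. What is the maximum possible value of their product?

3600

For a fixed sum, the product uv is largest when u and v are as close as possible.
Taking u = 60 and v = 60 (both in [28, 78]) gives uv = 3600.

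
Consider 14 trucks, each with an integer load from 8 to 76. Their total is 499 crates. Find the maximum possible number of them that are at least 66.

6

With k values at 66 or above and the rest at least 8, the sum is at least 112 + 58k.
Since the sum is 499, we need 58k ≤ 387, i.e. k ≤ 6.
k = 6 is achieved by 6 values at 66 and 8 at 8, total 460; add 39 to one value (staying below 66) to reach 499.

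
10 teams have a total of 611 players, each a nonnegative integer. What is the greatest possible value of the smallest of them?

61

The average is 611/10 < 62, so some value is ≤ 61.
Taking 9 copies of 61 and 1 copy of 62 gives exactly 611, so 61 is attained.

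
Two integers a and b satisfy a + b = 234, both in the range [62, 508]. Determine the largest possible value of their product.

With a + b fixed, ab peaks when the two are closest together.
Taking a = 117 and b = 117 (both in [62, 508]) gives ab = 13689.

13689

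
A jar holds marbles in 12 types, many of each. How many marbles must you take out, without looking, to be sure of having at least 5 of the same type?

49

You could draw 4 of every type without reaching 5 of any — 48 in all.
One more forces 5 of some type, so 48 + 1 = 49.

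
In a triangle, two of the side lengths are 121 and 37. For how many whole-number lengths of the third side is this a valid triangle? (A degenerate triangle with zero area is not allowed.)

73

The triangle inequality gives |121 − 37| < c < 121 + 37, i.e. 84 < c < 158.
So c can be any integer from 85 to 157: 73 values.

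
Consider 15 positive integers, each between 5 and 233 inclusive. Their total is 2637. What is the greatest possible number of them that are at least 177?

Suppose k of them are at least 177. Those contribute at least 177 each and the other 15 − k at least 5 each.
So the total is at least 177k + 5(15 − k) = 75 + 172k. This must be ≤ 2637, giving k ≤ 14.
k = 14 is achieved by 14 values at 177 and 1 at 5, total 2483; add 154 to one value (staying below 177) to reach 2637.

14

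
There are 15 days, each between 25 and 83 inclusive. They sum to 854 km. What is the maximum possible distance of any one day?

83

Maximizing one value means minimizing the remaining 14.
The other 14 contribute at least 14 × 25 = 350, leaving at most 854 − 350 = 504.
But each day is capped at 83, so the maximum is 83.
Achievable: one at 83 and the other 14 totalling 771, which fits since 14 × 25 ≤ 771 ≤ 14 × 83.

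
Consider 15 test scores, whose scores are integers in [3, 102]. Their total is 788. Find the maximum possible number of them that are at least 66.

If k of the values are ≥ 66, the total is ≥ 66k + 3(15 − k).
Setting 66k + 3(15 − k) ≤ 788 gives 63k ≤ 743, so k ≤ 11.
k = 11 is achieved by 11 values at 66 and 4 at 3, total 738; add 50 to one value (staying below 66) to reach 788.

11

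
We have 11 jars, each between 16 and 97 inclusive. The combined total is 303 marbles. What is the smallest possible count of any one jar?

To make one jar as small as possible, make the other 10 as large as possible.
The other 10 can take up 10 × 97 = 970 ≥ 303 − 16, so one jar can sit at its floor of 16.
Achievable: one at 16 and the other 10 totalling 287, which fits since 10 × 16 ≤ 287 ≤ 10 × 97.

16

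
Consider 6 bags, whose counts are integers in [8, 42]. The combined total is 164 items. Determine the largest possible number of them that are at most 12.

2

Suppose k of them are at most 12. Those contribute at most 12 each and the rest at most 42 each.
So the total is at most 12k + 42(6 − k) = 252 − 30k. This must still be ≥ 164, so k ≤ 2.
k = 2 is achieved by 2 values at 12 and 4 at 42, total 192; lower one of the 42's by 28 (still > 12) to reach 164.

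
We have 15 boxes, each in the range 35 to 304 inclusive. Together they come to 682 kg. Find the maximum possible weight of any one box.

192

Maximizing one value means minimizing the remaining 14.
The other 14 contribute at least 14 × 35 = 490, leaving at most 682 − 490 = 192.
Since 192 ≤ 304, this is achievable: one at 192 and 14 at 35.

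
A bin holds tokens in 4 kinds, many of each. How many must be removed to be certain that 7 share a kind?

25

You could draw 6 of every kind without reaching 7 of any — 24 in all.
One more forces 7 of some kind, so 24 + 1 = 25.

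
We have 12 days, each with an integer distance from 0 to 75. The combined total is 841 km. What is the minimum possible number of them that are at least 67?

6

Each value short of 67 is at most 66, costing at least 75 − 66 = 9 against the maximum total of 900.
We can afford to lose at most 900 − 841 = 59, so at most ⌊59/9⌋ = 6 fall short, and at least 6 are ≥ 67.
Exactly 6 works: 6 values at 75 and 6 at 66 total 846; lower one of the high values by 5 (still ≥ 67) to hit 841.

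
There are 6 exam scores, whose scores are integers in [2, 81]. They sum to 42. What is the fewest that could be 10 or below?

If only k of them are at most 10, the other 6 − k are at least 11, so the total is at least (6 − k)·11 + k·2.
This is ≤ 42, so (6 − k)·11 + 2k ≤ 42, which gives k ≥ 3.
Exactly 3 works: 3 values at 2 and 3 at 11 total 39; raise one of the low values by 3 (still ≤ 10) to hit 42.

3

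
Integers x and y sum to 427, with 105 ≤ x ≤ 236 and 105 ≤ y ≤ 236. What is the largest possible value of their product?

With x + y fixed, xy peaks when the two are closest together.
Taking x = 213 and y = 214 (both in [105, 236]) gives xy = 45582.

45582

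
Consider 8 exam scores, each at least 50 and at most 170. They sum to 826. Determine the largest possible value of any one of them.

170

To make one score as large as possible, make the other 7 as small as possible.
The other 7 contribute at least 7 × 50 = 350, leaving at most 826 − 350 = 476.
But each score is capped at 170, so the maximum is 170.
Achievable: one at 170 and the other 7 totalling 656, which fits since 7 × 50 ≤ 656 ≤ 7 × 170.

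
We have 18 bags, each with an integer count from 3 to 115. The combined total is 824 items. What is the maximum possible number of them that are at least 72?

11

Suppose k of them are at least 72. Those contribute at least 72 each and the other 18 − k at least 3 each.
So the total is at least 72k + 3(18 − k) = 54 + 69k. This must be ≤ 824, giving k ≤ 11.
k = 11 is achieved by 11 values at 72 and 7 at 3, total 813; add 11 to one value (staying below 72) to reach 824.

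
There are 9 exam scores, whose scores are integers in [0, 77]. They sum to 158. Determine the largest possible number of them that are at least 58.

2

Suppose k of them are at least 58. Those contribute at least 58 each and the other 9 − k at least 0 each.
So the total is at least 58k + 0(9 − k) = 0 + 58k. This must be ≤ 158, giving k ≤ 2.
k = 2 is achieved by 2 values at 58 and 7 at 0, total 116; add 42 to one value (staying below 58) to reach 158.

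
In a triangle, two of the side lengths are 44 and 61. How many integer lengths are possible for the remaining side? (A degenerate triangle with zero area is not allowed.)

87

The triangle inequality gives |44 − 61| < c < 44 + 61, i.e. 17 < c < 105.
So c can be any integer from 18 to 104: 87 values.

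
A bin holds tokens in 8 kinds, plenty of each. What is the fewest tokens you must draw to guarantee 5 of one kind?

In the worst case you draw 4 of each of the 8 kinds: 8 × 4 = 32.
One more forces 5 of some kind, so 32 + 1 = 33.

33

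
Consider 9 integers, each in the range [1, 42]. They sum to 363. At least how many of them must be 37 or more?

7

If only k of them are at least 37, the other 9 − k are at most 36, so the total is at most k·42 + (9 − k)·36.
This must reach 363, so k·42 + (9 − k)·36 ≥ 363, giving k ≥ 7.
Exactly 7 works: 7 values at 42 and 2 at 36 total 366; lower one of the high values by 3 (still ≥ 37) to hit 363.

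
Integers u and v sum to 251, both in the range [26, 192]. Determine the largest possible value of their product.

15750

uv = u(251 − u) is maximized when u is as near 251/2 as the bounds allow.
Taking u = 125 and v = 126 (both in [26, 192]) gives uv = 15750.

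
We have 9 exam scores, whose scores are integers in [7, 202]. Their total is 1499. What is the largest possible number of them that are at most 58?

Suppose k of them are at most 58. Those contribute at most 58 each and the rest at most 202 each.
So the total is at most 58k + 202(9 − k) = 1818 − 144k. This must still be ≥ 1499, so k ≤ 2.
k = 2 is achieved by 2 values at 58 and 7 at 202, total 1530; lower one of the 202's by 31 (still > 58) to reach 1499.

2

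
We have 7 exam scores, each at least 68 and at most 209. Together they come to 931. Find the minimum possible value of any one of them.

68

To make one score as small as possible, make the other 6 as large as possible.
The other 6 can take up 6 × 209 = 1254 ≥ 931 − 68, so one score can sit at its floor of 68.
Achievable: one at 68 and the other 6 totalling 863, which fits since 6 × 68 ≤ 863 ≤ 6 × 209.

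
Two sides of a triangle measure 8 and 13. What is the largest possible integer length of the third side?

20

The third side must be less than 8 + 13 = 21.
The largest integer below 21 is 20.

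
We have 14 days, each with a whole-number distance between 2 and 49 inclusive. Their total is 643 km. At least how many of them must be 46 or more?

4

Each value short of 46 is at most 45, costing at least 49 − 45 = 4 against the maximum total of 686.
We can afford to lose at most 686 − 643 = 43, so at most ⌊43/4⌋ = 10 fall short, and at least 4 are ≥ 46.
Exactly 4 works: 4 values at 49 and 10 at 45 total 646; lower one of the high values by 3 (still ≥ 46) to hit 643.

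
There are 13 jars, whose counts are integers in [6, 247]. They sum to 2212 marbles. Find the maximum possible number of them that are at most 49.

5

Suppose k of them are at most 49. Those contribute at most 49 each and the rest at most 247 each.
So the total is at most 49k + 247(13 − k) = 3211 − 198k. This must still be ≥ 2212, so k ≤ 5.
k = 5 is achieved by 5 values at 49 and 8 at 247, total 2221; lower one of the 247's by 9 (still > 49) to reach 2212.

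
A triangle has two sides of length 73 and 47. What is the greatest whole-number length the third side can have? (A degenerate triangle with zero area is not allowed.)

The third side must be less than 73 + 47 = 120.
The largest integer below 120 is 119.

119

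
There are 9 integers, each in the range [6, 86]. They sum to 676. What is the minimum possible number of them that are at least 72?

3

If only k of them are at least 72, the other 9 − k are at most 71, so the total is at most k·86 + (9 − k)·71.
This must reach 676, so k·86 + (9 − k)·71 ≥ 676, giving k ≥ 3.
Exactly 3 works: 3 values at 86 and 6 at 71 total 684; lower one of the high values by 8 (still ≥ 72) to hit 676.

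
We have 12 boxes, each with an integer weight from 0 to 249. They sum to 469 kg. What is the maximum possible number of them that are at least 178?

2

If k of the values are ≥ 178, the total is ≥ 178k + 0(12 − k).
Setting 178k + 0(12 − k) ≤ 469 gives 178k ≤ 469, so k ≤ 2.
k = 2 is achieved by 2 values at 178 and 10 at 0, total 356; add 113 to one value (staying below 178) to reach 469.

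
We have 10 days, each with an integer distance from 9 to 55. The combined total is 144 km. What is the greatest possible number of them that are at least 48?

1

Suppose k of them are at least 48. Those contribute at least 48 each and the other 10 − k at least 9 each.
So the total is at least 48k + 9(10 − k) = 90 + 39k. This must be ≤ 144, giving k ≤ 1.
k = 1 is achieved by 1 value at 48 and 9 at 9, total 129; add 15 to one value (staying below 48) to reach 144.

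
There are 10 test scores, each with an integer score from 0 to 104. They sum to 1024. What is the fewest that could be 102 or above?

Suppose at most 10 − j of them reach 102; then j values are ≤ 101 and the rest ≤ 104.
The total is then ≤ 101·j + 104·(10 − j) = 1040 − 3j. For this to be ≥ 1024 we need j ≤ 5, so at least 10 − 5 = 5 must reach 102.
Exactly 5 works: 5 values at 104 and 5 at 101 total 1025; lower one of the high values by 1 (still ≥ 102) to hit 1024.

5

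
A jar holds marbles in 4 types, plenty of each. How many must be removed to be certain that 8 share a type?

You could draw 7 of every type without reaching 8 of any — 28 in all.
One more forces 8 of some type, so 28 + 1 = 29.

29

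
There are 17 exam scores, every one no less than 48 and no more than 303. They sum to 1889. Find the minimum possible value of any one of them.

48

Minimizing one value means maximizing the remaining 16.
The other 16 can take up 16 × 303 = 4848 ≥ 1889 − 48, so one score can sit at its floor of 48.
Achievable: one at 48 and the other 16 totalling 1841, which fits since 16 × 48 ≤ 1841 ≤ 16 × 303.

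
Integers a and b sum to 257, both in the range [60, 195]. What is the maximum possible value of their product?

ab = a(257 − a) is maximized when a is as near 257/2 as the bounds allow.
Taking a = 128 and b = 129 (both in [60, 195]) gives ab = 16512.

16512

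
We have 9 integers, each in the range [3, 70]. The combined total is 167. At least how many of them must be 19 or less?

Let j be the number exceeding 19. Then the total is ≥ 20·j + 3·(9 − j) = 27 + 17j.
So 17j ≤ 140 and j ≤ 8; hence at least 9 − 8 = 1 are ≤ 19.
Exactly 1 works: 1 value at 3 and 8 at 20 total 163; raise one of the low values by 4 (still ≤ 19) to hit 167.

1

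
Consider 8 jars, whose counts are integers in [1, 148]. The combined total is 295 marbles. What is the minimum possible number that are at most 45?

2

Let j be the number exceeding 45. Then the total is ≥ 46·j + 1·(8 − j) = 8 + 45j.
So 45j ≤ 287 and j ≤ 6; hence at least 8 − 6 = 2 are ≤ 45.
Exactly 2 works: 2 values at 1 and 6 at 46 total 278; raise one of the low values by 17 (still ≤ 45) to hit 295.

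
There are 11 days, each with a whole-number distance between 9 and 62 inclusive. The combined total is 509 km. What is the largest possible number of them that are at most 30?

5

Suppose k of them are at most 30. Those contribute at most 30 each and the rest at most 62 each.
So the total is at most 30k + 62(11 − k) = 682 − 32k. This must still be ≥ 509, so k ≤ 5.
k = 5 is achieved by 5 values at 30 and 6 at 62, total 522; lower one of the 62's by 13 (still > 30) to reach 509.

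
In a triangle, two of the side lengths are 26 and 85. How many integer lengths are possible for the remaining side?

51

The triangle inequality gives |26 − 85| < c < 26 + 85, i.e. 59 < c < 111.
So c can be any integer from 60 to 110: 51 values.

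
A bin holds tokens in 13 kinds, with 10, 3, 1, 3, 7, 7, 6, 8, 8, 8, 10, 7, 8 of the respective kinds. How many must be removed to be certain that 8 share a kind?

In the worst case you take as many as possible of each kind without reaching 8: 7 + 3 + 1 + 3 + 7 + 7 + 6 + 7 + 7 + 7 + 7 + 7 + 7 = 76.
The next one must give 8 of some kind, so 76 + 1 = 77.

77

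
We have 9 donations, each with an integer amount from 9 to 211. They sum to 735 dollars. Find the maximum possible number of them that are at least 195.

If k of the values are ≥ 195, the total is ≥ 195k + 9(9 − k).
Setting 195k + 9(9 − k) ≤ 735 gives 186k ≤ 654, so k ≤ 3.
k = 3 is achieved by 3 values at 195 and 6 at 9, total 639; add 96 to one value (staying below 195) to reach 735.

3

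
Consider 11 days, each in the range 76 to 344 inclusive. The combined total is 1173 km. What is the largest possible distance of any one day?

To make one day as large as possible, make the other 10 as small as possible.
The other 10 contribute at least 10 × 76 = 760, leaving at most 1173 − 760 = 413.
But each day is capped at 344, so the maximum is 344.
Achievable: one at 344 and the other 10 totalling 829, which fits since 10 × 76 ≤ 829 ≤ 10 × 344.

344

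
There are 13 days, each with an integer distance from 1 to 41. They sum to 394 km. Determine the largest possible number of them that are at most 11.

Each value at 11 or below falls at least 41 − 11 = 30 short of the ceiling 41.
The ceiling total is 13 × 41 = 533, and we need 394, so at most ⌊(533 − 394)/30⌋ = 4 can be that low.
k = 4 is achieved by 4 values at 11 and 9 at 41, total 413; lower one of the 41's by 19 (still > 11) to reach 394.

4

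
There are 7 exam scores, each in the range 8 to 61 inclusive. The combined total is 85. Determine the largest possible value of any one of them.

37

Maximizing one value means minimizing the remaining 6.
The other 6 contribute at least 6 × 8 = 48, leaving at most 85 − 48 = 37.
Since 37 ≤ 61, this is achievable: one at 37 and 6 at 8.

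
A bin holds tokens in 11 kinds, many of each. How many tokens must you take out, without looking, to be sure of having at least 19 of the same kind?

199

In the worst case you draw 18 of each of the 11 kinds: 11 × 18 = 198.
One more forces 19 of some kind, so 198 + 1 = 199.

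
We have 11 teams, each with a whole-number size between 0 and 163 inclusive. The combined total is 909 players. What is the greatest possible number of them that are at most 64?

8

Each value at 64 or below falls at least 163 − 64 = 99 short of the ceiling 163.
The ceiling total is 11 × 163 = 1793, and we need 909, so at most ⌊(1793 − 909)/99⌋ = 8 can be that low.
k = 8 is achieved by 8 values at 64 and 3 at 163, total 1001; lower one of the 163's by 92 (still > 64) to reach 909.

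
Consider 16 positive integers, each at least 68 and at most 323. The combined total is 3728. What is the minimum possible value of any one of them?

Minimizing one value means maximizing the remaining 15.
The other 15 can take up 15 × 323 = 4845 ≥ 3728 − 68, so one integer can sit at its floor of 68.
Achievable: one at 68 and the other 15 totalling 3660, which fits since 15 × 68 ≤ 3660 ≤ 15 × 323.

68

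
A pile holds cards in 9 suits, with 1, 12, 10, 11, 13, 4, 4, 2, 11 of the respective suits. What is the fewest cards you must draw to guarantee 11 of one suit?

62

In the worst case you take as many as possible of each suit without reaching 11: 1 + 10 + 10 + 10 + 10 + 4 + 4 + 2 + 10 = 61.
The next one must give 11 of some suit, so 61 + 1 = 62.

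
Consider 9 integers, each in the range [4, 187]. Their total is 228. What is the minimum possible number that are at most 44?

5

If only k of them are at most 44, the other 9 − k are at least 45, so the total is at least (9 − k)·45 + k·4.
This is ≤ 228, so (9 − k)·45 + 4k ≤ 228, which gives k ≥ 5.
Exactly 5 works: 5 values at 4 and 4 at 45 total 200; raise one of the low values by 28 (still ≤ 44) to hit 228.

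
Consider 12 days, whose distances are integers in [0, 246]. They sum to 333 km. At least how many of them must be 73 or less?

If only k of them are at most 73, the other 12 − k are at least 74, so the total is at least (12 − k)·74 + k·0.
This is ≤ 333, so (12 − k)·74 + 0k ≤ 333, which gives k ≥ 8.
Exactly 8 works: 8 values at 0 and 4 at 74 total 296; raise one of the low values by 37 (still ≤ 73) to hit 333.

8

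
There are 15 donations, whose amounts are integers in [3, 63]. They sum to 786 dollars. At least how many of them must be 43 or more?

8

If only k of them are at least 43, the other 15 − k are at most 42, so the total is at most k·63 + (15 − k)·42.
This must reach 786, so k·63 + (15 − k)·42 ≥ 786, giving k ≥ 8.
Exactly 8 works: 8 values at 63 and 7 at 42 total 798; lower one of the high values by 12 (still ≥ 43) to hit 786.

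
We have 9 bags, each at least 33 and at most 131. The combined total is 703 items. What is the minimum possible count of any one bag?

33

To make one bag as small as possible, make the other 8 as large as possible.
The other 8 can take up 8 × 131 = 1048 ≥ 703 − 33, so one bag can sit at its floor of 33.
Achievable: one at 33 and the other 8 totalling 670, which fits since 8 × 33 ≤ 670 ≤ 8 × 131.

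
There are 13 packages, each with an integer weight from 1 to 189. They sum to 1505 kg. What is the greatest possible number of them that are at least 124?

With k values at 124 or above and the rest at least 1, the sum is at least 13 + 123k.
Since the sum is 1505, we need 123k ≤ 1492, i.e. k ≤ 12.
k = 12 is achieved by 12 values at 124 and 1 at 1, total 1489; add 16 to one value (staying below 124) to reach 1505.

12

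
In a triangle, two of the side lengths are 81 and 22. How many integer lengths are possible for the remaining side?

The triangle inequality gives |81 − 22| < c < 81 + 22, i.e. 59 < c < 103.
So c can be any integer from 60 to 102: 43 values.

43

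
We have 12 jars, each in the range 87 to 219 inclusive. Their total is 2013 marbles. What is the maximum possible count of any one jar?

To make one jar as large as possible, make the other 11 as small as possible.
The other 11 contribute at least 11 × 87 = 957, leaving at most 2013 − 957 = 1056.
But each jar is capped at 219, so the maximum is 219.
Achievable: one at 219 and the other 11 totalling 1794, which fits since 11 × 87 ≤ 1794 ≤ 11 × 219.

219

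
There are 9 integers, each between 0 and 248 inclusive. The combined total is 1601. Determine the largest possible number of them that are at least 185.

8

Suppose k of them are at least 185. Those contribute at least 185 each and the other 9 − k at least 0 each.
So the total is at least 185k + 0(9 − k) = 0 + 185k. This must be ≤ 1601, giving k ≤ 8.
k = 8 is achieved by 8 values at 185 and 1 at 0, total 1480; add 121 to one value (staying below 185) to reach 1601.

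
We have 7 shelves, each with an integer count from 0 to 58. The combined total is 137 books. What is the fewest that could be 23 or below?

2

Each value above 23 is at least 24, contributing at least 24 − 0 = 24 above the floor 0.
The sum exceeds the floor total 0 by 137, so at most ⌊137/24⌋ = 5 exceed 23, and at least 2 are ≤ 23.
Exactly 2 works: 2 values at 0 and 5 at 24 total 120; raise one of the low values by 17 (still ≤ 23) to hit 137.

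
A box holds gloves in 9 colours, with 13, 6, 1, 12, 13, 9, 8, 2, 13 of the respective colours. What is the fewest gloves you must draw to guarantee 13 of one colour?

In the worst case you take as many as possible of each colour without reaching 13: 12 + 6 + 1 + 12 + 12 + 9 + 8 + 2 + 12 = 74.
The next one must give 13 of some colour, so 74 + 1 = 75.

75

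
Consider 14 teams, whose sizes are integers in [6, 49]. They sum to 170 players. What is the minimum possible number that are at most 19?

Each value above 19 is at least 20, contributing at least 20 − 6 = 14 above the floor 6.
The sum exceeds the floor total 84 by 86, so at most ⌊86/14⌋ = 6 exceed 19, and at least 8 are ≤ 19.
Exactly 8 works: 8 values at 6 and 6 at 20 total 168; raise one of the low values by 2 (still ≤ 19) to hit 170.

8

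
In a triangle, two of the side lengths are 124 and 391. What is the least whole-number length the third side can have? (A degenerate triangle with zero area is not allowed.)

268

The third side must exceed |124 − 391| = 267.
The smallest integer above 267 is 268.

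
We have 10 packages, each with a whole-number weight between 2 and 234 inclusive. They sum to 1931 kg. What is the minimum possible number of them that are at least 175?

4

Each value short of 175 is at most 174, costing at least 234 − 174 = 60 against the maximum total of 2340.
We can afford to lose at most 2340 − 1931 = 409, so at most ⌊409/60⌋ = 6 fall short, and at least 4 are ≥ 175.
Exactly 4 works: 4 values at 234 and 6 at 174 total 1980; lower one of the high values by 49 (still ≥ 175) to hit 1931.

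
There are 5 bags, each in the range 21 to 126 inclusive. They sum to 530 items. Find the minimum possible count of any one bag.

26

To make one bag as small as possible, make the other 4 as large as possible.
The other 4 contribute at most 4 × 126 = 504, leaving at least 530 − 504 = 26.
Since 26 ≥ 21, this is achievable: one at 26 and 4 at 126.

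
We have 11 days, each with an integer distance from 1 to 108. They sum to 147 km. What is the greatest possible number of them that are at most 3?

9

Suppose k of them are at most 3. Those contribute at most 3 each and the rest at most 108 each.
So the total is at most 3k + 108(11 − k) = 1188 − 105k. This must still be ≥ 147, so k ≤ 9.
k = 9 is achieved by 9 values at 3 and 2 at 108, total 243; lower one of the 108's by 96 (still > 3) to reach 147.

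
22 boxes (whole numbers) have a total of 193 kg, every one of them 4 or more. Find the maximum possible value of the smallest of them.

The average is 193/22 < 9, so some value is ≤ 8.
Achievable: 5 of them at 8 and 17 at 9 total 193.

8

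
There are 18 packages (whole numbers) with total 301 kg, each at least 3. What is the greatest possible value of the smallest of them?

The average is 301/18 < 17, so some value is ≤ 16.
Taking 5 copies of 16 and 13 copies of 17 gives exactly 301, so 16 is attained.

16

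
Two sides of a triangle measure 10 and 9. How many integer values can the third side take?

17

The triangle inequality gives |10 − 9| < c < 10 + 9, i.e. 1 < c < 19.
So c can be any integer from 2 to 18: 17 values.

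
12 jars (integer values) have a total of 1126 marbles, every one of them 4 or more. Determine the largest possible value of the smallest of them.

The average is 1126/12 < 94, so some value is ≤ 93.
Achievable: 2 of them at 93 and 10 at 94 total 1126.

93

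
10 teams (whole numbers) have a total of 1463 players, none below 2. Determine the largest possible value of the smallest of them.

The average is 1463/10 < 147, so some value is ≤ 146.
Achievable: 7 of them at 146 and 3 at 147 total 1463.

146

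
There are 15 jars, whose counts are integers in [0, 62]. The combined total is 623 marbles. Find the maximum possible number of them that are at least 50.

12

If k of the values are ≥ 50, the total is ≥ 50k + 0(15 − k).
Setting 50k + 0(15 − k) ≤ 623 gives 50k ≤ 623, so k ≤ 12.
k = 12 is achieved by 12 values at 50 and 3 at 0, total 600; add 23 to one value (staying below 50) to reach 623.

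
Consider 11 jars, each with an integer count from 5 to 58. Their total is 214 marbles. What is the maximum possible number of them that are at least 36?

5

If k of the values are ≥ 36, the total is ≥ 36k + 5(11 − k).
Setting 36k + 5(11 − k) ≤ 214 gives 31k ≤ 159, so k ≤ 5.
k = 5 is achieved by 5 values at 36 and 6 at 5, total 210; add 4 to one value (staying below 36) to reach 214.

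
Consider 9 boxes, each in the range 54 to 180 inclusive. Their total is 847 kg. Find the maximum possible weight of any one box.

To make one box as large as possible, make the other 8 as small as possible.
The other 8 contribute at least 8 × 54 = 432, leaving at most 847 − 432 = 415.
But each box is capped at 180, so the maximum is 180.
Achievable: one at 180 and the other 8 totalling 667, which fits since 8 × 54 ≤ 667 ≤ 8 × 180.

180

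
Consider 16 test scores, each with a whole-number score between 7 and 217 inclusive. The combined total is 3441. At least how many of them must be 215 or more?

If only k of them are at least 215, the other 16 − k are at most 214, so the total is at most k·217 + (16 − k)·214.
This must reach 3441, so k·217 + (16 − k)·214 ≥ 3441, giving k ≥ 6.
Exactly 6 works: 6 values at 217 and 10 at 214 total 3442; lower one of the high values by 1 (still ≥ 215) to hit 3441.

6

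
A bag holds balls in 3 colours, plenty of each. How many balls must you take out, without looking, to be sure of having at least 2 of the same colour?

4

You could draw 1 of every colour without reaching 2 of any — 3 in all.
One more forces 2 of some colour, so 3 + 1 = 4.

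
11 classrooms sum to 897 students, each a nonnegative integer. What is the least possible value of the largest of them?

Some value must be at least ⌈897/11⌉ = 82, since 11 × 81 = 891 < 897.
Equality holds with 6 values of 82 and 5 values of 81.

82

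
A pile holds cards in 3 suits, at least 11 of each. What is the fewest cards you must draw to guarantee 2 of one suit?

4

In the worst case you draw 1 of each of the 3 suits: 3 × 1 = 3.
One more forces 2 of some suit, so 3 + 1 = 4.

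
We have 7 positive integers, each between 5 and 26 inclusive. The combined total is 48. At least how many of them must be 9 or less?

If only k of them are at most 9, the other 7 − k are at least 10, so the total is at least (7 − k)·10 + k·5.
This is ≤ 48, so (7 − k)·10 + 5k ≤ 48, which gives k ≥ 5.
Exactly 5 works: 5 values at 5 and 2 at 10 total 45; raise one of the low values by 3 (still ≤ 9) to hit 48.

5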